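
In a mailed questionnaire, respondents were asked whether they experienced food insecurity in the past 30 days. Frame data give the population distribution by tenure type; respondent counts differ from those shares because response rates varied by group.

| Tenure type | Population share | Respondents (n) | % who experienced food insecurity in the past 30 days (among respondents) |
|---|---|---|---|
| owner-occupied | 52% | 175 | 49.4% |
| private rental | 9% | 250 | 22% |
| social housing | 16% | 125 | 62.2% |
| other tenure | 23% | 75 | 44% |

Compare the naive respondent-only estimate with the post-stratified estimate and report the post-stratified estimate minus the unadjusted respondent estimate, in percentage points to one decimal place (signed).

Naive respondent-only estimate (weights = respondent counts):
  (175/625)×49.4 + (250/625)×22 + (125/625)×62.2 + (75/625)×44 = 40.352%
Reweighting by population tenure type shares:
  0.52×49.4 + 0.09×22 + 0.16×62.2 + 0.23×44 = 47.74%
Difference = 47.74 − 40.352 = 7.388 pp.

+7.4 percentage points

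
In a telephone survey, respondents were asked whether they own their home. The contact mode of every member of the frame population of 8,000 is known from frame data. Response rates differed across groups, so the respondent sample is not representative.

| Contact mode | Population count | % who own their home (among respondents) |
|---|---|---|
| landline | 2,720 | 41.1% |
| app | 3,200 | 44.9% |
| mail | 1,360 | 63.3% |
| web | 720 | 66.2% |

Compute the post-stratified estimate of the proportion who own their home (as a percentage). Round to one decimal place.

48.7%

Post-stratification weights by population share, not respondent share:
  landline: (2,720/8,000) × 41.1 = 13.974
  app: (3,200/8,000) × 44.9 = 17.96
  mail: (1,360/8,000) × 63.3 = 10.761
  web: (720/8,000) × 66.2 = 5.958
Post-stratified estimate = 48.653 → 48.7%.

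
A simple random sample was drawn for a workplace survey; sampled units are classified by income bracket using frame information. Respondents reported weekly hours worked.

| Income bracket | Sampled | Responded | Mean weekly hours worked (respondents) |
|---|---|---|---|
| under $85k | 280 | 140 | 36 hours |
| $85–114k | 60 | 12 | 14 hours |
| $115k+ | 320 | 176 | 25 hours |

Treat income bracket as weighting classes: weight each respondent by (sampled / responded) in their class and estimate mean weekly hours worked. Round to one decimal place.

28.7

Response rates by class: under $85k 140/280 = 50%, $85–114k 12/60 = 20%, $115k+ 176/320 = 55%.
Each respondent's weight = sampled/responded in their class; summing within a class gives n_sampled, so:
  under $85k: 280 × 36 = 10,080
  $85–114k: 60 × 14 = 840
  $115k+: 320 × 25 = 8000
Adjusted estimate = 18,920 / 660 = 28.6667 → 28.7.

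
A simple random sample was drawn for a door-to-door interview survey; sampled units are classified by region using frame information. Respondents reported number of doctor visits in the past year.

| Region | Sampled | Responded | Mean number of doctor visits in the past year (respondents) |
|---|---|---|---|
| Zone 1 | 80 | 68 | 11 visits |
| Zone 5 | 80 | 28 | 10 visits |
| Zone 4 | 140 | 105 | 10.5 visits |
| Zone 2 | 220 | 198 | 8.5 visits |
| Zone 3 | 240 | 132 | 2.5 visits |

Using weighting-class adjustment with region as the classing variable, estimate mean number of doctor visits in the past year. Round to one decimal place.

Class response rates: Zone 1 68/80 = 85%, Zone 5 28/80 = 35%, Zone 4 105/140 = 75%, Zone 2 198/220 = 90%, Zone 3 132/240 = 55%.
Inverse-response-rate weighting restores each class to its sampled count, so class totals weight by n_sampled:
  Zone 1: 80 × 11 = 880
  Zone 5: 80 × 10 = 800
  Zone 4: 140 × 10.5 = 1470
  Zone 2: 220 × 8.5 = 1870
  Zone 3: 240 × 2.5 = 600
Adjusted estimate = 5620 / 760 = 7.39474 → 7.4.

7.4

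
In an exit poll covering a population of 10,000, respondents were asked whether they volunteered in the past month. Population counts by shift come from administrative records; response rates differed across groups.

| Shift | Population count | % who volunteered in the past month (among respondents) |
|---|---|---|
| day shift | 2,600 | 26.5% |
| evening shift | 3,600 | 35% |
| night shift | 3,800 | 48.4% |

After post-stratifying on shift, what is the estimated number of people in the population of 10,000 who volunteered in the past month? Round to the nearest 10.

3,790

Apply each group's respondent rate to its population count:
  day shift: 2,600 × 26.5% = 689
  evening shift: 3,600 × 35% = 1260
  night shift: 3,800 × 48.4% = 1839.2
Estimated total = 3788.2 → 3,790.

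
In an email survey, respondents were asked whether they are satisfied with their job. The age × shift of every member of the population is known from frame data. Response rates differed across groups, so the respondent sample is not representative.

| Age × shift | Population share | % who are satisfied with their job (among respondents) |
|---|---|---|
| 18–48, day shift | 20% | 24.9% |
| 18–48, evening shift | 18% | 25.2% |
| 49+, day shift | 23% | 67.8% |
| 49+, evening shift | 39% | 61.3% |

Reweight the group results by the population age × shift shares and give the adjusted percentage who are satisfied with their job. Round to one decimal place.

49.0%

Post-stratification weights by population share, not respondent share:
  18–48, day shift: 0.2 × 24.9 = 4.98
  18–48, evening shift: 0.18 × 25.2 = 4.536
  49+, day shift: 0.23 × 67.8 = 15.594
  49+, evening shift: 0.39 × 61.3 = 23.907
Post-stratified estimate = 49.017 → 49.0%.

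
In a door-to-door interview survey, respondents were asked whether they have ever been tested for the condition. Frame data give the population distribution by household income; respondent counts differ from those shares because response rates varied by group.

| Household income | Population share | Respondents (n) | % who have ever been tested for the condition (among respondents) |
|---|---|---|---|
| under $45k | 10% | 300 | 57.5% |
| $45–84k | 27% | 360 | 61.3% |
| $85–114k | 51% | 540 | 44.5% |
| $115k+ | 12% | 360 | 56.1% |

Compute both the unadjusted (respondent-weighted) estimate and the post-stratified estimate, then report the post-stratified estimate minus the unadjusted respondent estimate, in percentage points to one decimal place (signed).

Naive respondent-only estimate (weights = respondent counts):
  (300/1560)×57.5 + (360/1560)×61.3 + (540/1560)×44.5 + (360/1560)×56.1 = 53.5538%
Post-stratified estimate weights by population shares:
  0.1×57.5 + 0.27×61.3 + 0.51×44.5 + 0.12×56.1 = 51.728%
Difference = 51.728 − 53.5538 = -1.8258 pp.

-1.8 percentage points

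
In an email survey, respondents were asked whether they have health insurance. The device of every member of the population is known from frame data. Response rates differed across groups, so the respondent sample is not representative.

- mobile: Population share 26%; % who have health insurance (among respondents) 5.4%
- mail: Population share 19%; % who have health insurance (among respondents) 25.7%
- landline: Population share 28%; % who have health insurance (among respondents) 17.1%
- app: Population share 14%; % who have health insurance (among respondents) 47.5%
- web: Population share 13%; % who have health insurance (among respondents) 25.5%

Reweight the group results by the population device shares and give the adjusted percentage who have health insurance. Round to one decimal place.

Reweight to the known device distribution:
  mobile: 0.26 × 5.4 = 1.404
  mail: 0.19 × 25.7 = 4.883
  landline: 0.28 × 17.1 = 4.788
  app: 0.14 × 47.5 = 6.65
  web: 0.13 × 25.5 = 3.315
Post-stratified estimate = 21.04 → 21.0%.

21.0%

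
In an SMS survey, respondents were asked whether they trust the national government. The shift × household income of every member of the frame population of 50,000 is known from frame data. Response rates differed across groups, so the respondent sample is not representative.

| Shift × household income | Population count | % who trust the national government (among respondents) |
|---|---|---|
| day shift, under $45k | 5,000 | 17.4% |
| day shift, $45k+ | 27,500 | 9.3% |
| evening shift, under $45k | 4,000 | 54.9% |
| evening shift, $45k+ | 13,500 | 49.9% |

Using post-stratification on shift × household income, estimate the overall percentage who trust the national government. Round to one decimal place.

Weight each group's respondent value by its population share:
  day shift, under $45k: (5,000/50,000) × 17.4 = 1.74
  day shift, $45k+: (27,500/50,000) × 9.3 = 5.115
  evening shift, under $45k: (4,000/50,000) × 54.9 = 4.392
  evening shift, $45k+: (13,500/50,000) × 49.9 = 13.473
Post-stratified estimate = 24.72 → 24.7%.

24.7%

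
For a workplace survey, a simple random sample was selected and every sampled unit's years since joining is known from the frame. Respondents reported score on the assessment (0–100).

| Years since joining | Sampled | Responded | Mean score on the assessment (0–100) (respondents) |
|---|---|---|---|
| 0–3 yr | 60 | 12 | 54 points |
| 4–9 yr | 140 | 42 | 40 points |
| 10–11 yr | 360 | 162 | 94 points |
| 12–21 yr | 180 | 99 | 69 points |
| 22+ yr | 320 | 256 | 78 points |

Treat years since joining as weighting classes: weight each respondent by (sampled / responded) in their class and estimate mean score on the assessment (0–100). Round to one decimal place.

Class response rates: 0–3 yr 12/60 = 20%, 4–9 yr 42/140 = 30%, 10–11 yr 162/360 = 45%, 12–21 yr 99/180 = 55%, 22+ yr 256/320 = 80%.
Weighting each respondent by the inverse class response rate inflates each class back to its sampled size, so the class weight is n_sampled:
  0–3 yr: 60 × 54 = 3240
  4–9 yr: 140 × 40 = 5600
  10–11 yr: 360 × 94 = 33,840
  12–21 yr: 180 × 69 = 12,420
  22+ yr: 320 × 78 = 24,960
Adjusted estimate = 80,060 / 1,060 = 75.5283 → 75.5.

75.5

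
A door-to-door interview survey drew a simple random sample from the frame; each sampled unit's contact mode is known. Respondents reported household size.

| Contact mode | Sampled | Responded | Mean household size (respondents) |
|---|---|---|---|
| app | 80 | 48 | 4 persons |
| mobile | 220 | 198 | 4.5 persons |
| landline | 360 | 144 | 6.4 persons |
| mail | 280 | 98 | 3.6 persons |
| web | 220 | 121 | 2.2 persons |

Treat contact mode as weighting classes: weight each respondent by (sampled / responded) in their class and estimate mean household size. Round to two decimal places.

4.40

Response rates by class: app 48/80 = 60%, mobile 198/220 = 90%, landline 144/360 = 40%, mail 98/280 = 35%, web 121/220 = 55%.
Each respondent's weight = sampled/responded in their class; summing within a class gives n_sampled, so:
  app: 80 × 4 = 320
  mobile: 220 × 4.5 = 990
  landline: 360 × 6.4 = 2304
  mail: 280 × 3.6 = 1008
  web: 220 × 2.2 = 484
Adjusted estimate = 5106 / 1,160 = 4.40172 → 4.40.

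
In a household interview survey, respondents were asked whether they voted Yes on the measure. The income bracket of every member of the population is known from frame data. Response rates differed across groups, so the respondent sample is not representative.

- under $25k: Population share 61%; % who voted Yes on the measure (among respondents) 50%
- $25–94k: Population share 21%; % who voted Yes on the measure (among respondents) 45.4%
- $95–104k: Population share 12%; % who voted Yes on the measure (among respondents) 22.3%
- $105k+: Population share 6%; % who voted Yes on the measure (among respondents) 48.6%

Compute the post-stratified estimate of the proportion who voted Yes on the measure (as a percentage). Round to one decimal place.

Each cell contributes population-share × respondent value:
  under $25k: 0.61 × 50 = 30.5
  $25–94k: 0.21 × 45.4 = 9.534
  $95–104k: 0.12 × 22.3 = 2.676
  $105k+: 0.06 × 48.6 = 2.916
Post-stratified estimate = 45.626 → 45.6%.

45.6%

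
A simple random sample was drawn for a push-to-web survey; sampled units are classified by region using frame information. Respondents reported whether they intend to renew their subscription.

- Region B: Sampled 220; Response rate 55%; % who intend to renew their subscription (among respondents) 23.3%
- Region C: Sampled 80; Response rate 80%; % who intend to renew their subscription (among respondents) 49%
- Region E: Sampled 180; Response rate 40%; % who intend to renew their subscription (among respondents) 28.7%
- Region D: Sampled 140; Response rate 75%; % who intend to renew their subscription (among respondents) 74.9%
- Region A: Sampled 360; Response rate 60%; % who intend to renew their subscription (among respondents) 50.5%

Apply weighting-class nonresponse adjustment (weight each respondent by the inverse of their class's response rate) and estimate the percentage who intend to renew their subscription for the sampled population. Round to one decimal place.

43.8%

Each respondent's weight = sampled/responded in their class; summing within a class gives n_sampled, so:
  Region B: 220 × 23.3 = 5126
  Region C: 80 × 49 = 3920
  Region E: 180 × 28.7 = 5166
  Region D: 140 × 74.9 = 10,486
  Region A: 360 × 50.5 = 18,180
Adjusted estimate = 42,878 / 980 = 43.7531 → 43.8%.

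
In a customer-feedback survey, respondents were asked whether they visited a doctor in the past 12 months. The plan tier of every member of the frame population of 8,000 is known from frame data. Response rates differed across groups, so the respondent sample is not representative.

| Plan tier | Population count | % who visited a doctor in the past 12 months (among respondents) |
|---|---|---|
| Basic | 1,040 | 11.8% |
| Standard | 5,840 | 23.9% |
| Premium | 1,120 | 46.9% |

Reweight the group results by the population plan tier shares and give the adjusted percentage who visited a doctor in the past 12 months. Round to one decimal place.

25.5%

Post-stratification weights by population share, not respondent share:
  Basic: (1,040/8,000) × 11.8 = 1.534
  Standard: (5,840/8,000) × 23.9 = 17.447
  Premium: (1,120/8,000) × 46.9 = 6.566
Post-stratified estimate = 25.547 → 25.5%.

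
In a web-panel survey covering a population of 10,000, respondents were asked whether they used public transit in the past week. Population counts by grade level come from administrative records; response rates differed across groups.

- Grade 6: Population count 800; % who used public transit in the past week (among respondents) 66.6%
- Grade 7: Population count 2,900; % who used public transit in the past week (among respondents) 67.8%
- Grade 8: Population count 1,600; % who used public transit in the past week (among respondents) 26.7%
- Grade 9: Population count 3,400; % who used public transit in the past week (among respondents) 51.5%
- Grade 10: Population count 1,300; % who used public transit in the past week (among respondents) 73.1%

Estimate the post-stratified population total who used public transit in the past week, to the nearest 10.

5,630

Estimated count per cell = population count × respondent percentage:
  Grade 6: 800 × 66.6% = 532.8
  Grade 7: 2,900 × 67.8% = 1966.2
  Grade 8: 1,600 × 26.7% = 427.2
  Grade 9: 3,400 × 51.5% = 1751
  Grade 10: 1,300 × 73.1% = 950.3
Estimated total = 5627.5 → 5,630.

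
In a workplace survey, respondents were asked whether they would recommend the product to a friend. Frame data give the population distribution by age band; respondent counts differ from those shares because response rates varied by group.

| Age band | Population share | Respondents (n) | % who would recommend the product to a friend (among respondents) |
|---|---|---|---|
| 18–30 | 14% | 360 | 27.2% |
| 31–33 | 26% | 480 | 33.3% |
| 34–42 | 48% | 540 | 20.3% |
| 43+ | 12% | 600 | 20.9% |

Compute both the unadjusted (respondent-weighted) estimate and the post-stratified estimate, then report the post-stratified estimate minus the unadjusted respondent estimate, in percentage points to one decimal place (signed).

Without adjustment, the pooled respondent share is:
  (360/1980)×27.2 + (480/1980)×33.3 + (540/1980)×20.3 + (600/1980)×20.9 = 24.8879%
Post-stratifying to population shares instead:
  0.14×27.2 + 0.26×33.3 + 0.48×20.3 + 0.12×20.9 = 24.718%
Difference = 24.718 − 24.8879 = -0.1699 pp.

-0.2 percentage points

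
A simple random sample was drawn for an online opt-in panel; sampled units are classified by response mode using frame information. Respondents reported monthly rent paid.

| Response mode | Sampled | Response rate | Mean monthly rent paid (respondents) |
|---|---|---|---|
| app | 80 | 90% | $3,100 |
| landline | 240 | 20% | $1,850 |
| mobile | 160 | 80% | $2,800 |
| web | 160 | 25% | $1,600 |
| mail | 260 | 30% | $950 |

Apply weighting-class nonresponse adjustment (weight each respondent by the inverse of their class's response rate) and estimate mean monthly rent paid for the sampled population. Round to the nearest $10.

$1,830

Each respondent's weight = sampled/responded in their class; summing within a class gives n_sampled, so:
  app: 80 × 3100 = 248,000
  landline: 240 × 1850 = 444,000
  mobile: 160 × 2800 = 448,000
  web: 160 × 1600 = 256,000
  mail: 260 × 950 = 247,000
Adjusted estimate = 1,643,000 / 900 = 1825.56 → $1,830.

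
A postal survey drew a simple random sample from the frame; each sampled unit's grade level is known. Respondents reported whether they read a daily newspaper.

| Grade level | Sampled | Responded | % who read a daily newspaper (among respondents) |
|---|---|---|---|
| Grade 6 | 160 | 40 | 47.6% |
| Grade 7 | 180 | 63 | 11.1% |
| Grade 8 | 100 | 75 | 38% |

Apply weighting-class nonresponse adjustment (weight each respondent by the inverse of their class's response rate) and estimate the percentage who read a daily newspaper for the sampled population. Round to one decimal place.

30.5%

Response rates by class: Grade 6 40/160 = 25%, Grade 7 63/180 = 35%, Grade 8 75/100 = 75%.
Weighting each respondent by the inverse class response rate inflates each class back to its sampled size, so the class weight is n_sampled:
  Grade 6: 160 × 47.6 = 7616
  Grade 7: 180 × 11.1 = 1998
  Grade 8: 100 × 38 = 3800
Adjusted estimate = 13,414 / 440 = 30.4864 → 30.5%.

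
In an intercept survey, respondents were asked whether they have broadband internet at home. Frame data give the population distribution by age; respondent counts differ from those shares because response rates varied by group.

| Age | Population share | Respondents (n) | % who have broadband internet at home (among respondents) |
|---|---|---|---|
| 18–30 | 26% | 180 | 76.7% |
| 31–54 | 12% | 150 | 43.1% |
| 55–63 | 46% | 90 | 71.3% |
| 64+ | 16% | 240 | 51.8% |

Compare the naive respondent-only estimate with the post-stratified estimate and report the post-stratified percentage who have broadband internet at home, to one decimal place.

66.2%

Naive respondent-only estimate (weights = respondent counts):
  (180/660)×76.7 + (150/660)×43.1 + (90/660)×71.3 + (240/660)×51.8 = 59.2727%
Post-stratifying to population shares instead:
  0.26×76.7 + 0.12×43.1 + 0.46×71.3 + 0.16×51.8 = 66.2%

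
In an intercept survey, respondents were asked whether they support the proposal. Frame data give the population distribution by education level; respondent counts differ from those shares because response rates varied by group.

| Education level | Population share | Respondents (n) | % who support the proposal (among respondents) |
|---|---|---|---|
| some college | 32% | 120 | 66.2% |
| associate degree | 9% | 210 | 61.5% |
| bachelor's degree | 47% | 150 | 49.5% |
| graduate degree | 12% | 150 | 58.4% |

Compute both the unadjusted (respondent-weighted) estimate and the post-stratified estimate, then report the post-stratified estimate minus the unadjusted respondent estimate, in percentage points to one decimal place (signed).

Naive respondent-only estimate (weights = respondent counts):
  (120/630)×66.2 + (210/630)×61.5 + (150/630)×49.5 + (150/630)×58.4 = 58.8%
Post-stratified estimate weights by population shares:
  0.32×66.2 + 0.09×61.5 + 0.47×49.5 + 0.12×58.4 = 56.992%
Difference = 56.992 − 58.8 = -1.808 pp.

-1.8 percentage points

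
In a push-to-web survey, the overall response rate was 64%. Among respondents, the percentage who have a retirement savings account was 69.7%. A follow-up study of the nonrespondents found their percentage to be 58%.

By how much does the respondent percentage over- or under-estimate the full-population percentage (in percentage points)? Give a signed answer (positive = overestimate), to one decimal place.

+4.2 percentage points

Nonresponse fraction = 1 − 0.64 = 0.36.
Bias = (nonresponse fraction) × (respondent percentage − nonrespondent percentage)
     = 0.36 × (69.7 − 58) = 0.36 × 11.7 = 4.212.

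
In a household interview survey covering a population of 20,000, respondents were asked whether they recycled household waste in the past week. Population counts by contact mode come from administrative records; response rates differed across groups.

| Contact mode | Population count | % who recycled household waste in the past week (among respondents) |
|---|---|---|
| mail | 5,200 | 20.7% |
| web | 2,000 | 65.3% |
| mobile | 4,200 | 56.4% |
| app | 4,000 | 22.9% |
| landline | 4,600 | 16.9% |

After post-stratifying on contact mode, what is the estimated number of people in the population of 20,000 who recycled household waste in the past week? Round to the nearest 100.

6,400

Estimated count per cell = population count × respondent percentage:
  mail: 5,200 × 20.7% = 1076.4
  web: 2,000 × 65.3% = 1306
  mobile: 4,200 × 56.4% = 2368.8
  app: 4,000 × 22.9% = 916
  landline: 4,600 × 16.9% = 777.4
Estimated total = 6444.6 → 6,400.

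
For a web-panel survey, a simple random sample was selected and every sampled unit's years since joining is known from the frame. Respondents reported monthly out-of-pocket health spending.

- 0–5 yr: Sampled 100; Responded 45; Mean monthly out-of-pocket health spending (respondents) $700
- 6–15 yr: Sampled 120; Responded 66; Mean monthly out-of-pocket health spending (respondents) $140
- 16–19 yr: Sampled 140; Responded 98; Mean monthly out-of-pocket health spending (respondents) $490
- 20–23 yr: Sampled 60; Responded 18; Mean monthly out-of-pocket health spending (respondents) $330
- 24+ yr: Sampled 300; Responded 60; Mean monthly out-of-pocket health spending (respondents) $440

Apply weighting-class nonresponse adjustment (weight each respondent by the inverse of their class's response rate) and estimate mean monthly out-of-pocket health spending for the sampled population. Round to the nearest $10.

Class response rates: 0–5 yr 45/100 = 45%, 6–15 yr 66/120 = 55%, 16–19 yr 98/140 = 70%, 20–23 yr 18/60 = 30%, 24+ yr 60/300 = 20%.
Inverse-response-rate weighting restores each class to its sampled count, so class totals weight by n_sampled:
  0–5 yr: 100 × 700 = 70,000
  6–15 yr: 120 × 140 = 16,800
  16–19 yr: 140 × 490 = 68,600
  20–23 yr: 60 × 330 = 19,800
  24+ yr: 300 × 440 = 132,000
Adjusted estimate = 307,200 / 720 = 426.667 → $430.

$430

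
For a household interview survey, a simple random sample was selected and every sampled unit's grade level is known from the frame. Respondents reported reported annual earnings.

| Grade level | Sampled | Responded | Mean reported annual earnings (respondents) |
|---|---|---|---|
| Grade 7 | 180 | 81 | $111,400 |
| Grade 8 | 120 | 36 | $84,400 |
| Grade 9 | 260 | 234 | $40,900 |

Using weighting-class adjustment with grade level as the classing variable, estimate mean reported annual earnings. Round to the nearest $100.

Response rates by class: Grade 7 81/180 = 45%, Grade 8 36/120 = 30%, Grade 9 234/260 = 90%.
Inverse-response-rate weighting restores each class to its sampled count, so class totals weight by n_sampled:
  Grade 7: 180 × 111,400 = 20,052,000
  Grade 8: 120 × 84,400 = 10,128,000
  Grade 9: 260 × 40,900 = 10,634,000
Adjusted estimate = 40,814,000 / 560 = 72882.1 → $72,900.

$72,900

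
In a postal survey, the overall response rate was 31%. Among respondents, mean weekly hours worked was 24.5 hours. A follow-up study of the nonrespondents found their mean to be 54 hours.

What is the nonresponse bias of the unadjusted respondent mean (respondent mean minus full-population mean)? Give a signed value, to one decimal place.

Nonresponse fraction = 1 − 0.31 = 0.69.
Bias = (nonresponse fraction) × (respondent mean − nonrespondent mean)
     = 0.69 × (24.5 − 54) = 0.69 × -29.5 = -20.355.

-20.4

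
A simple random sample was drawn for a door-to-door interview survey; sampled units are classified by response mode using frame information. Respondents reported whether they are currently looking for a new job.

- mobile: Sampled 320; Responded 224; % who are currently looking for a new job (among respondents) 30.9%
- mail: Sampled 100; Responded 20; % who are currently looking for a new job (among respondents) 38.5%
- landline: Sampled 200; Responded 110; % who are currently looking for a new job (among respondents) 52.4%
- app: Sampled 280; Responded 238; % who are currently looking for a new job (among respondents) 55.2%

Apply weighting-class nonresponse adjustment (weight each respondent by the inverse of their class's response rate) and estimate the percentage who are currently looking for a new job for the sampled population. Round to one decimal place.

44.1%

Response rates by class: mobile 224/320 = 70%, mail 20/100 = 20%, landline 110/200 = 55%, app 238/280 = 85%.
Inverse-response-rate weighting restores each class to its sampled count, so class totals weight by n_sampled:
  mobile: 320 × 30.9 = 9888
  mail: 100 × 38.5 = 3850
  landline: 200 × 52.4 = 10,480
  app: 280 × 55.2 = 15,456
Adjusted estimate = 39,674 / 900 = 44.0822 → 44.1%.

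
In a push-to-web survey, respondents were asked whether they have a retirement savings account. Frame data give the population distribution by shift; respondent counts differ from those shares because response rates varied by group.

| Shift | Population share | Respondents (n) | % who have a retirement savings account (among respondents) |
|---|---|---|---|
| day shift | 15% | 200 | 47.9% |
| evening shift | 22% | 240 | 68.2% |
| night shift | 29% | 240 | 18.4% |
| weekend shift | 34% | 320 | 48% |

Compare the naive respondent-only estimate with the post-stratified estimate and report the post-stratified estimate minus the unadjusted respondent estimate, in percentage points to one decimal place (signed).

-1.9 percentage points

Unadjusted (pooled respondent) estimate weights by respondent counts:
  (200/1000)×47.9 + (240/1000)×68.2 + (240/1000)×18.4 + (320/1000)×48 = 45.724%
Post-stratifying to population shares instead:
  0.15×47.9 + 0.22×68.2 + 0.29×18.4 + 0.34×48 = 43.845%
Difference = 43.845 − 45.724 = -1.879 pp.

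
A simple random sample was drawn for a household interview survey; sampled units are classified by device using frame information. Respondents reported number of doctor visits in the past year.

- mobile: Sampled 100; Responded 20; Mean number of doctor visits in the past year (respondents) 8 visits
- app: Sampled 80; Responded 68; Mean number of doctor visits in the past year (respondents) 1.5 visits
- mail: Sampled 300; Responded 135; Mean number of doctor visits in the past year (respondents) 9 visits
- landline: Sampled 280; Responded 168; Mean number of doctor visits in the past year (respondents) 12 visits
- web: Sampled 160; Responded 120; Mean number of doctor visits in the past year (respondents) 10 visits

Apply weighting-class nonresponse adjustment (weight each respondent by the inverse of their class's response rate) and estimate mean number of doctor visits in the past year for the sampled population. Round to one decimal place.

9.3

Class response rates: mobile 20/100 = 20%, app 68/80 = 85%, mail 135/300 = 45%, landline 168/280 = 60%, web 120/160 = 75%.
Weighting each respondent by the inverse class response rate inflates each class back to its sampled size, so the class weight is n_sampled:
  mobile: 100 × 8 = 800
  app: 80 × 1.5 = 120
  mail: 300 × 9 = 2700
  landline: 280 × 12 = 3360
  web: 160 × 10 = 1600
Adjusted estimate = 8580 / 920 = 9.32609 → 9.3.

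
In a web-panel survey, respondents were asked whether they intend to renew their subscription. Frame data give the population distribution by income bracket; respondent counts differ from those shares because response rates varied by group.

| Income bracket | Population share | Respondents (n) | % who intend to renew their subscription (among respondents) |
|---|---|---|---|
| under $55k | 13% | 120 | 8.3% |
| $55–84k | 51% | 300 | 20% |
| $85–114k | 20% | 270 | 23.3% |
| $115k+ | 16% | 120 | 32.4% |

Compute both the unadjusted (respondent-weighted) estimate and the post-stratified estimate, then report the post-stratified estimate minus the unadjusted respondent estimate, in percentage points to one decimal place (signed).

-0.1 percentage points

Unadjusted (pooled respondent) estimate weights by respondent counts:
  (120/810)×8.3 + (300/810)×20 + (270/810)×23.3 + (120/810)×32.4 = 21.2037%
Post-stratified estimate weights by population shares:
  0.13×8.3 + 0.51×20 + 0.2×23.3 + 0.16×32.4 = 21.123%
Difference = 21.123 − 21.2037 = -0.0807 pp.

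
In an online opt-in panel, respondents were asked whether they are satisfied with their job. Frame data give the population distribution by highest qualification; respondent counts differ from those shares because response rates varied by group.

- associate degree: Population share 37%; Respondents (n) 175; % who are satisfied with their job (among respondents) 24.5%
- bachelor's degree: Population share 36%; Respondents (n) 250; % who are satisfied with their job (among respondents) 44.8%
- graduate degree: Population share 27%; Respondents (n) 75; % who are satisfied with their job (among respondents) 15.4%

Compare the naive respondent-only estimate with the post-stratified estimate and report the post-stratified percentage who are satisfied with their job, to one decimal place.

29.4%

Without adjustment, the pooled respondent share is:
  (175/500)×24.5 + (250/500)×44.8 + (75/500)×15.4 = 33.285%
Reweighting by population highest qualification shares:
  0.37×24.5 + 0.36×44.8 + 0.27×15.4 = 29.351%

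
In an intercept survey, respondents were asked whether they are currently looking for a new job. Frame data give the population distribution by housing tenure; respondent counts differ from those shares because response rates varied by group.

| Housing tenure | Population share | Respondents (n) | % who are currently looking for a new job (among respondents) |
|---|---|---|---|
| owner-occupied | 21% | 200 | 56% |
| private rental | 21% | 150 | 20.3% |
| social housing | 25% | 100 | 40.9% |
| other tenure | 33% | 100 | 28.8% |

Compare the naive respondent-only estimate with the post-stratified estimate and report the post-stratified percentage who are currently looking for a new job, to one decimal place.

Naive respondent-only estimate (weights = respondent counts):
  (200/550)×56 + (150/550)×20.3 + (100/550)×40.9 + (100/550)×28.8 = 38.5727%
Reweighting by population housing tenure shares:
  0.21×56 + 0.21×20.3 + 0.25×40.9 + 0.33×28.8 = 35.752%

35.8%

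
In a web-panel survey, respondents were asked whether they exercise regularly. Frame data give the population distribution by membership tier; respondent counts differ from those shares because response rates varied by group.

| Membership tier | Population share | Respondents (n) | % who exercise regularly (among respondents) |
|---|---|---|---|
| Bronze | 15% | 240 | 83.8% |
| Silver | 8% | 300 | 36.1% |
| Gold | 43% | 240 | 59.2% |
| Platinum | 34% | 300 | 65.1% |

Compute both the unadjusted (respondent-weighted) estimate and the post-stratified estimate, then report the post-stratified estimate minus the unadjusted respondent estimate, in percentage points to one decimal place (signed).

+3.2 percentage points

Unadjusted (pooled respondent) estimate weights by respondent counts:
  (240/1080)×83.8 + (300/1080)×36.1 + (240/1080)×59.2 + (300/1080)×65.1 = 59.8889%
Post-stratifying to population shares instead:
  0.15×83.8 + 0.08×36.1 + 0.43×59.2 + 0.34×65.1 = 63.048%
Difference = 63.048 − 59.8889 = 3.1591 pp.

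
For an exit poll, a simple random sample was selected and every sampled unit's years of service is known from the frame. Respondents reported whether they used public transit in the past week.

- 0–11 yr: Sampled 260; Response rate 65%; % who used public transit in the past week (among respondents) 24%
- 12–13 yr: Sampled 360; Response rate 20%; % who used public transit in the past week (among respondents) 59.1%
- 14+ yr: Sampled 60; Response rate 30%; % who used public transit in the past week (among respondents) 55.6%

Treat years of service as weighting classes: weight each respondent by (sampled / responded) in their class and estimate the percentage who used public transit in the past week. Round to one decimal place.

45.4%

With weight = n_sampled/n_responded per class, the weighted class total is n_sampled:
  0–11 yr: 260 × 24 = 6240
  12–13 yr: 360 × 59.1 = 21,276
  14+ yr: 60 × 55.6 = 3336
Adjusted estimate = 30,852 / 680 = 45.3706 → 45.4%.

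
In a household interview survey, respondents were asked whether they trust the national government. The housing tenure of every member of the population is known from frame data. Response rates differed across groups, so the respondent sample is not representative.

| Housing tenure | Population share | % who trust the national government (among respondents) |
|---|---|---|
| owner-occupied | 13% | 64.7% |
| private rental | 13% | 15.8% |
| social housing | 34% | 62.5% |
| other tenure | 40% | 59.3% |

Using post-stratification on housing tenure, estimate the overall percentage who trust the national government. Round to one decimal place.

Reweight to the known housing tenure distribution:
  owner-occupied: 0.13 × 64.7 = 8.411
  private rental: 0.13 × 15.8 = 2.054
  social housing: 0.34 × 62.5 = 21.25
  other tenure: 0.4 × 59.3 = 23.72
Post-stratified estimate = 55.435 → 55.4%.

55.4%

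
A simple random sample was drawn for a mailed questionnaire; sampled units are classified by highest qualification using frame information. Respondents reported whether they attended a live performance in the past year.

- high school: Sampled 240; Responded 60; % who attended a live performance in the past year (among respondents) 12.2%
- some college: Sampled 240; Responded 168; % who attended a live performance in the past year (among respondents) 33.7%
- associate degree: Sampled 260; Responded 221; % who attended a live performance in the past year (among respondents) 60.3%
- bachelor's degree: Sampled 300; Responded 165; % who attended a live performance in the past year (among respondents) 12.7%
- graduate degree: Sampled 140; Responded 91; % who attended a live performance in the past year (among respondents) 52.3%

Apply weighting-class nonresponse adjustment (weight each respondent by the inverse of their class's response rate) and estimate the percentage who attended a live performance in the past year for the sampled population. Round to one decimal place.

32.1%

Response rates by class: high school 60/240 = 25%, some college 168/240 = 70%, associate degree 221/260 = 85%, bachelor's degree 165/300 = 55%, graduate degree 91/140 = 65%.
Inverse-response-rate weighting restores each class to its sampled count, so class totals weight by n_sampled:
  high school: 240 × 12.2 = 2928
  some college: 240 × 33.7 = 8088
  associate degree: 260 × 60.3 = 15,678
  bachelor's degree: 300 × 12.7 = 3810
  graduate degree: 140 × 52.3 = 7322
Adjusted estimate = 37,826 / 1,180 = 32.0559 → 32.1%.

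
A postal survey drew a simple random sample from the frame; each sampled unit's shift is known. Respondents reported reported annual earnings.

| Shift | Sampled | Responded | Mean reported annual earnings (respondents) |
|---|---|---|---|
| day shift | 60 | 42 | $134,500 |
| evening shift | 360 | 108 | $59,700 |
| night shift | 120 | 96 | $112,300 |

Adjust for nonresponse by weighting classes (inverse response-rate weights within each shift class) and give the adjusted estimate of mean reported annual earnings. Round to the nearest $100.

Response rates by class: day shift 42/60 = 70%, evening shift 108/360 = 30%, night shift 96/120 = 80%.
Inverse-response-rate weighting restores each class to its sampled count, so class totals weight by n_sampled:
  day shift: 60 × 134,500 = 8,070,000
  evening shift: 360 × 59,700 = 21,492,000
  night shift: 120 × 112,300 = 13,476,000
Adjusted estimate = 43,038,000 / 540 = 79,700 → $79,700.

$79,700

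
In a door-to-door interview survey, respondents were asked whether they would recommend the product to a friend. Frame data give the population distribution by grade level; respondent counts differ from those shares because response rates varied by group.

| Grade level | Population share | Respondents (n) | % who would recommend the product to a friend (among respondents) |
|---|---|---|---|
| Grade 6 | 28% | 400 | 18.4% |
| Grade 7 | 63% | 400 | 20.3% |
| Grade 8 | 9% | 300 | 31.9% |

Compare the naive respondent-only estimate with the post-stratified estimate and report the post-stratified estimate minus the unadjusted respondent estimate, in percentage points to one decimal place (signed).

Naive respondent-only estimate (weights = respondent counts):
  (400/1100)×18.4 + (400/1100)×20.3 + (300/1100)×31.9 = 22.7727%
Post-stratifying to population shares instead:
  0.28×18.4 + 0.63×20.3 + 0.09×31.9 = 20.812%
Difference = 20.812 − 22.7727 = -1.9607 pp.

-2.0 percentage points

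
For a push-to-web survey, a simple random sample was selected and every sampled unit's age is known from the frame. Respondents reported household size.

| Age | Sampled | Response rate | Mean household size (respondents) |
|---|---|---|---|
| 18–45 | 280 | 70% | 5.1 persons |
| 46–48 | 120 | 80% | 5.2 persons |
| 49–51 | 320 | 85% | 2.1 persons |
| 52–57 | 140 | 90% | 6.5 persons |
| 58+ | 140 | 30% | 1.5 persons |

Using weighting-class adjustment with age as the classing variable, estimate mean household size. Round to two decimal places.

3.84

Inverse-response-rate weighting restores each class to its sampled count, so class totals weight by n_sampled:
  18–45: 280 × 5.1 = 1428
  46–48: 120 × 5.2 = 624
  49–51: 320 × 2.1 = 672
  52–57: 140 × 6.5 = 910
  58+: 140 × 1.5 = 210
Adjusted estimate = 3844 / 1,000 = 3.844 → 3.84.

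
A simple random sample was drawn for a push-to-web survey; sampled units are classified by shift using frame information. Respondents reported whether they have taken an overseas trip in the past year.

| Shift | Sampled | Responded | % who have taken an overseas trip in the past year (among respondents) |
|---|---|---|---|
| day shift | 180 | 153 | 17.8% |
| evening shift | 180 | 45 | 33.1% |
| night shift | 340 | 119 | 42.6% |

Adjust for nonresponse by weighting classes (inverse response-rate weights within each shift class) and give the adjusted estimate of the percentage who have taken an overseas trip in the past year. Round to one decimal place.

Class response rates: day shift 153/180 = 85%, evening shift 45/180 = 25%, night shift 119/340 = 35%.
With weight = n_sampled/n_responded per class, the weighted class total is n_sampled:
  day shift: 180 × 17.8 = 3204
  evening shift: 180 × 33.1 = 5958
  night shift: 340 × 42.6 = 14,484
Adjusted estimate = 23,646 / 700 = 33.78 → 33.8%.

33.8%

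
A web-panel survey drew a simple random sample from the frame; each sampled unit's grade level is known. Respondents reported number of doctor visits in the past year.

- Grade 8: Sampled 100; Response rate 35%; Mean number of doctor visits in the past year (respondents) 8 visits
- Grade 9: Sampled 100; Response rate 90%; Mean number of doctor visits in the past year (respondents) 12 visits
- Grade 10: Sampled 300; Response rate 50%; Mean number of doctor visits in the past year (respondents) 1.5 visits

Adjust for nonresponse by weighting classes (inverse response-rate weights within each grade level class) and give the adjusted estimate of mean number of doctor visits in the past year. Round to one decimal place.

Each respondent's weight = sampled/responded in their class; summing within a class gives n_sampled, so:
  Grade 8: 100 × 8 = 800
  Grade 9: 100 × 12 = 1200
  Grade 10: 300 × 1.5 = 450
Adjusted estimate = 2450 / 500 = 4.9 → 4.9.

4.9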